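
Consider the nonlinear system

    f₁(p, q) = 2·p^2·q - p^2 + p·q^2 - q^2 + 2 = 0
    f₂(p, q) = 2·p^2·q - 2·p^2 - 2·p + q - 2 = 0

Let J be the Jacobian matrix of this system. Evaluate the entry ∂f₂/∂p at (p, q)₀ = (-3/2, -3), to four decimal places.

22.0000

∂f₂/∂p = 4·p·q - 4·p - 2.
At (-3/2, -3) this is 22.0000.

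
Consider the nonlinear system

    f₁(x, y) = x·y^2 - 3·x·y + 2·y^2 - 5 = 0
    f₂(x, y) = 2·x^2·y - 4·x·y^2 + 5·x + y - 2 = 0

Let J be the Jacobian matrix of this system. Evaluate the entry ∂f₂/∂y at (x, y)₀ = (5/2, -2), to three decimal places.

∂f₂/∂y = 2·x^2 - 8·x·y + 1.
At (5/2, -2) this is 53.500.

53.500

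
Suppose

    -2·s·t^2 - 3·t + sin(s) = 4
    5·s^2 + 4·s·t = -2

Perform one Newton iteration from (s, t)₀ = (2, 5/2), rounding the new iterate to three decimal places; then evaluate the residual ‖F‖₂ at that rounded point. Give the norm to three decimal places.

16.509

At (2, 5/2): F = (-35.59070, 42.000).
Jacobian J = [[-2·t^2 + cos(s), -4·s·t - 3], [10·s + 4·t, 4·s]].
At the point, J = [[-12.91615, -23.000], [30.000, 8.000]] (det J = 586.67083).
Solving J·Δ = −F gives Δ = (-1.161, -0.895).
Then the next iterate is (s, t)₁ = (0.839, 1.605).
Re-evaluating at (0.839, 1.605): F = (-12.39359, 10.90598), so ‖F‖₂ = 16.509.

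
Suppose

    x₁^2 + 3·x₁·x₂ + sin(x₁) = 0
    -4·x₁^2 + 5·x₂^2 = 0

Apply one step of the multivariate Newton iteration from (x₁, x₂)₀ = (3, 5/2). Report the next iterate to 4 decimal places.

(1.4231, 1.1762)

At (3, 5/2): F = (31.641120, -4.7500).
Jacobian J = [[2·x₁ + 3·x₂ + cos(x₁), 3·x₁], [-8·x₁, 10·x₂]].
At the point, J = [[12.510008, 9.0000], [-24.0000, 25.0000]] (det J = 528.750188).
Solving J·Δ = −F gives Δ = (-1.5769, -1.3238).
Then the next iterate is (x₁, x₂)₁ = (1.4231, 1.1762).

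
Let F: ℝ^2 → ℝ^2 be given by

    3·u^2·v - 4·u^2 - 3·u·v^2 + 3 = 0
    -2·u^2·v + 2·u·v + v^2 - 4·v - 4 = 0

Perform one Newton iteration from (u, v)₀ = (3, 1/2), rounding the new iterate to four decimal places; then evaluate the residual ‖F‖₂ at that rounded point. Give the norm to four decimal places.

At (3, 1/2): F = (-21.7500, -11.7500).
Jacobian J = [[6·u·v - 8·u - 3·v^2, 3·u^2 - 6·u·v], [-4·u·v + 2·v, -2·u^2 + 2·u + 2·v - 4]].
At the point, J = [[-15.7500, 18.0000], [-5.0000, -15.0000]] (det J = 326.2500).
Solving J·Δ = −F gives Δ = (-1.6483, -0.2339).
Then the next iterate is (u, v)₁ = (1.3517, 0.2661).
Re-evaluating at (1.3517, 0.2661): F = (-3.136942, -5.246595), so ‖F‖₂ = 6.1129.

6.1129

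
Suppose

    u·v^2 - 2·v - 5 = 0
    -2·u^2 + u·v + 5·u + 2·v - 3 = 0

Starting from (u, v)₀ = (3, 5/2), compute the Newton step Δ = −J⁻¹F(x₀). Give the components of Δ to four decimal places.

At (3, 5/2): F = (8.7500, 6.5000).
Jacobian J = [[v^2, 2·u·v - 2], [-4·u + v + 5, u + 2]].
At the point, J = [[6.2500, 13.0000], [-4.5000, 5.0000]] (det J = 89.7500).
Solving J·Δ = −F gives Δ = (0.4540, -0.8914).

(0.4540, -0.8914)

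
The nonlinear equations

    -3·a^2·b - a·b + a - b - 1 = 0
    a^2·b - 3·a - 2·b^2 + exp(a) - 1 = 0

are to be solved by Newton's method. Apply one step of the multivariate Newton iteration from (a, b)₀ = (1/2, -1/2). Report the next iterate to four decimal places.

(1.2411, 0.7659)

At (1/2, -1/2): F = (0.6250, -1.476279).
Jacobian J = [[-6·a·b - b + 1, -3·a^2 - a - 1], [2·a·b + exp(a) - 3, a^2 - 4·b]].
At the point, J = [[3.0000, -2.2500], [-1.851279, 2.2500]] (det J = 2.584623).
Solving J·Δ = −F gives Δ = (0.7411, 1.2659).
Then the next iterate is (a, b)₁ = (1.2411, 0.7659).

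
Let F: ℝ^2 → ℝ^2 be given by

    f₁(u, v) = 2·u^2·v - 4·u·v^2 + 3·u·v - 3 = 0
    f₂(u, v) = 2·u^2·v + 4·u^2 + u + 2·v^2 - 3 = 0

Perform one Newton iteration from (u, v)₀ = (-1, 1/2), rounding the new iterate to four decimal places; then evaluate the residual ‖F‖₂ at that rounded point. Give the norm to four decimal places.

3.1218

At (-1, 1/2): F = (-2.5000, 1.5000).
Jacobian J = [[4·u·v - 4·v^2 + 3·v, 2·u^2 - 8·u·v + 3·u], [4·u·v + 8·u + 1, 2·u^2 + 4·v]].
At the point, J = [[-1.5000, 3.0000], [-9.0000, 4.0000]] (det J = 21.0000).
Solving J·Δ = −F gives Δ = (0.6905, 1.1786).
Then the next iterate is (u, v)₁ = (-0.3095, 1.6786).
Re-evaluating at (-0.3095, 1.6786): F = (-0.748683, 3.030644), so ‖F‖₂ = 3.1218.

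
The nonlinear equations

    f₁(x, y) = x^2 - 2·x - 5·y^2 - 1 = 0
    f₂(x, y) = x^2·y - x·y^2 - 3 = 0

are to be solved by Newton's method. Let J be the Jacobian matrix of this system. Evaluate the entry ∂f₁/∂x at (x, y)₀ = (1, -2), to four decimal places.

∂f₁/∂x = 2·x - 2.
At (1, -2) this is 0.0000.

0.0000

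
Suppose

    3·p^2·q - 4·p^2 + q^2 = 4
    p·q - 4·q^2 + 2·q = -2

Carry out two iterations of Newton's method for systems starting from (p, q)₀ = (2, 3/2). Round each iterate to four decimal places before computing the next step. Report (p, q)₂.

(2.3952, 1.4448)

At (2, 3/2): F = (0.2500, -1.0000).
Jacobian J = [[6·p·q - 8·p, 3·p^2 + 2·q], [q, p - 8·q + 2]].
At the point, J = [[2.0000, 15.0000], [1.5000, -8.0000]] (det J = -38.5000).
Solving J·Δ = −F gives Δ = (0.3377, -0.0617).
Then the next iterate is (p, q)₁ = (2.3377, 1.4383).
Round to (2.3377, 1.4383) and repeat: F = (-0.210415, -0.035914), J = [[1.472283, 19.271124], [1.4383, -7.1687]].
Δ = (0.0575, 0.0065), so (p, q)₂ = (2.3952, 1.4448).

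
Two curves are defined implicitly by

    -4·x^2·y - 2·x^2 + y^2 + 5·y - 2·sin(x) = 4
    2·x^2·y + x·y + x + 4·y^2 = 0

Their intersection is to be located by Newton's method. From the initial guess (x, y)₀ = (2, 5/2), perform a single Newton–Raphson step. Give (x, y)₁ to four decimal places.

(1.4191, 1.2217)

At (2, 5/2): F = (-35.068595, 52.0000).
Jacobian J = [[-8·x·y - 4·x - 2·cos(x), -4·x^2 + 2·y + 5], [4·x·y + y + 1, 2·x^2 + x + 8·y]].
At the point, J = [[-47.167706, -6.0000], [23.5000, 30.0000]] (det J = -1274.031190).
Solving J·Δ = −F gives Δ = (-0.5809, -1.2783).
Then the next iterate is (x, y)₁ = (1.4191, 1.2217).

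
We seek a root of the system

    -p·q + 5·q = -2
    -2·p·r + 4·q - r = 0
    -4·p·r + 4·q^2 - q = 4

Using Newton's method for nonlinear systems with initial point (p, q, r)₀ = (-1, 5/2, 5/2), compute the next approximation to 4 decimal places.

(1.6667, 0.7778, 10.2222)

At (-1, 5/2, 5/2): F = (17.0000, 12.5000, 28.5000).
Jacobian J = [[-q, -p + 5, 0], [-2·r, 4, -2·p - 1], [-4·r, 8·q - 1, -4·p]].
At the point, J = [[-2.5000, 6.0000, 0.0000], [-5.0000, 4.0000, 1.0000], [-10.0000, 19.0000, 4.0000]] (det J = 67.5000).
Solving J·Δ = −F gives Δ = (2.6667, -1.7222, 7.7222).
Then the next iterate is (p, q, r)₁ = (1.6667, 0.7778, 10.2222).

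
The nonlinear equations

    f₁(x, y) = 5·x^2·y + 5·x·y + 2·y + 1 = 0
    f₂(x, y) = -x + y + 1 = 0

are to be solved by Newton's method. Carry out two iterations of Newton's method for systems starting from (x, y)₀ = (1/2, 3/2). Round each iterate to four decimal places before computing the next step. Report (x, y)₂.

At (1/2, 3/2): F = (9.6250, 2.0000).
Jacobian J = [[10·x·y + 5·y, 5·x^2 + 5·x + 2], [-1, 1]].
At the point, J = [[15.0000, 5.7500], [-1.0000, 1.0000]] (det J = 20.7500).
Solving J·Δ = −F gives Δ = (0.0904, -1.9096).
Then the next iterate is (x, y)₁ = (0.5904, -0.4096).
Round to (0.5904, -0.4096) and repeat: F = (-1.742215, 0.0000), J = [[-4.466278, 6.694861], [-1.0000, 1.0000]].
Δ = (0.7818, 0.7818), so (x, y)₂ = (1.3722, 0.3722).

(1.3722, 0.3722)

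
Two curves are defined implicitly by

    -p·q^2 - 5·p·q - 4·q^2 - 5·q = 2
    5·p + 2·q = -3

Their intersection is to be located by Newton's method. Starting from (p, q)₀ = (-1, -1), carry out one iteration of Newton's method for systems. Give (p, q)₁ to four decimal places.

At (-1, -1): F = (-5.0000, -4.0000).
Jacobian J = [[-q^2 - 5·q, -2·p·q - 5·p - 8·q - 5], [5, 2]].
At the point, J = [[4.0000, 6.0000], [5.0000, 2.0000]] (det J = -22.0000).
Solving J·Δ = −F gives Δ = (0.6364, 0.4091).
Then the next iterate is (p, q)₁ = (-0.3636, -0.5909).

(-0.3636, -0.5909)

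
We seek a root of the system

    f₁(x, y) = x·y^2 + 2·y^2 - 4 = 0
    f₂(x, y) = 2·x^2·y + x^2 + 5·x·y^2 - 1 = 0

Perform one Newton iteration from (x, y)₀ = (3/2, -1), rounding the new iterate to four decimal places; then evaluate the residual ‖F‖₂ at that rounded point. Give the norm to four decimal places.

557.4141

At (3/2, -1): F = (-0.5000, 4.2500).
Jacobian J = [[y^2, 2·x·y + 4·y], [4·x·y + 2·x + 5·y^2, 2·x^2 + 10·x·y]].
At the point, J = [[1.0000, -7.0000], [2.0000, -10.5000]] (det J = 3.5000).
Solving J·Δ = −F gives Δ = (-10.0000, -1.5000).
Then the next iterate is (x, y)₁ = (-8.5000, -2.5000).
Re-evaluating at (-8.5000, -2.5000): F = (-44.6250, -555.6250), so ‖F‖₂ = 557.4141.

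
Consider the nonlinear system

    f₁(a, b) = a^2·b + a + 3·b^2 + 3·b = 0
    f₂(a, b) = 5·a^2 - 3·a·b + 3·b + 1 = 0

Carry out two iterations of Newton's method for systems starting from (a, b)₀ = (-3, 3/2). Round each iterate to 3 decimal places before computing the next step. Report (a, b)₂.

(-0.465, 0.578)

At (-3, 3/2): F = (21.750, 64.000).
Jacobian J = [[2·a·b + 1, a^2 + 6·b + 3], [10·a - 3·b, -3·a + 3]].
At the point, J = [[-8.000, 21.000], [-34.500, 12.000]] (det J = 628.500).
Solving J·Δ = −F gives Δ = (1.723, -0.379).
Then the next iterate is (a, b)₁ = (-1.277, 1.121).
Round to (-1.277, 1.121) and repeat: F = (7.68397, 16.81120), J = [[-1.86303, 11.35673], [-16.133, 6.831]].
Δ = (0.812, -0.543), so (a, b)₂ = (-0.465, 0.578).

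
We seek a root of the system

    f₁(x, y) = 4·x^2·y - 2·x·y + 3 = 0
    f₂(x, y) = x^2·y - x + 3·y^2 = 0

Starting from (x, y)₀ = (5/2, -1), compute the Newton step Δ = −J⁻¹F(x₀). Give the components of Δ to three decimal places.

(-0.959, -0.013)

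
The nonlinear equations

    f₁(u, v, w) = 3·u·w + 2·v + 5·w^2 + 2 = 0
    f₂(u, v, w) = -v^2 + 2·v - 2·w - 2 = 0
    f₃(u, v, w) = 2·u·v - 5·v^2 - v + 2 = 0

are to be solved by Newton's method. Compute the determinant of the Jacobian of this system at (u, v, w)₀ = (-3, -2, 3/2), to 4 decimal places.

277.0000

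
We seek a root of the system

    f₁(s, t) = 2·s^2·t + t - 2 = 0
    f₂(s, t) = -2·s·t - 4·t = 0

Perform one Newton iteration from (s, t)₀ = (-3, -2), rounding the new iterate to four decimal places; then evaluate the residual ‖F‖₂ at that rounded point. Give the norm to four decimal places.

At (-3, -2): F = (-40.0000, -4.0000).
Jacobian J = [[4·s·t, 2·s^2 + 1], [-2·t, -2·s - 4]].
At the point, J = [[24.0000, 19.0000], [4.0000, 2.0000]] (det J = -28.0000).
Solving J·Δ = −F gives Δ = (-0.1429, 2.2857).
Then the next iterate is (s, t)₁ = (-3.1429, 0.2857).
Re-evaluating at (-3.1429, 0.2857): F = (3.929887, 0.653053), so ‖F‖₂ = 3.9838.

3.9838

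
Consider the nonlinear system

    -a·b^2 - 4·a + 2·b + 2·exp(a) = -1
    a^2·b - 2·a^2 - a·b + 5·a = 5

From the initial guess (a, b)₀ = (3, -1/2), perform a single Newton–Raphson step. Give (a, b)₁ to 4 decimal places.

At (3, -1/2): F = (27.421074, -11.0000).
Jacobian J = [[-b^2 + 2·exp(a) - 4, -2·a·b + 2], [2·a·b - 4·a - b + 5, a^2 - a]].
At the point, J = [[35.921074, 5.0000], [-9.5000, 6.0000]] (det J = 263.026443).
Solving J·Δ = −F gives Δ = (-0.8346, 0.5119).
Then the next iterate is (a, b)₁ = (2.1654, 0.0119).

(2.1654, 0.0119)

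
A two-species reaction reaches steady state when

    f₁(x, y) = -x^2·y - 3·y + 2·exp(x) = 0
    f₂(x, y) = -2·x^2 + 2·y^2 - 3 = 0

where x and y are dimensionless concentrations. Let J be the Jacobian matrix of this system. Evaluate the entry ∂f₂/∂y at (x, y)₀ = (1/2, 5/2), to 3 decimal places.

10.000

∂f₂/∂y = 4·y.
At (1/2, 5/2) this is 10.000.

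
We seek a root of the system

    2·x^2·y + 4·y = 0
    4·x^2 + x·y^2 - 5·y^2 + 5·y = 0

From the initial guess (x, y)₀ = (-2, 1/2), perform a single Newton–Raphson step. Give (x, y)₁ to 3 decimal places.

At (-2, 1/2): F = (6.000, 16.750).
Jacobian J = [[4·x·y, 2·x^2 + 4], [8·x + y^2, 2·x·y - 10·y + 5]].
At the point, J = [[-4.000, 12.000], [-15.750, -2.000]] (det J = 197.000).
Solving J·Δ = −F gives Δ = (1.081, -0.140).
Then the next iterate is (x, y)₁ = (-0.919, 0.360).

(-0.919, 0.360)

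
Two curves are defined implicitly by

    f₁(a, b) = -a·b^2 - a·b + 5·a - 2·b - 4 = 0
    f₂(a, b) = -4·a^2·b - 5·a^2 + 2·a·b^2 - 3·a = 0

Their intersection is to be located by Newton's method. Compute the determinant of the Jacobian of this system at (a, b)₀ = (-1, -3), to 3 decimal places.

J = [[-b^2 - b + 5, -2·a·b - a - 2], [-8·a·b - 10·a + 2·b^2 - 3, -4·a^2 + 4·a·b]].
At the point, J = [[-1.000, -7.000], [1.000, 8.000]].
det J = -1.000.

-1.000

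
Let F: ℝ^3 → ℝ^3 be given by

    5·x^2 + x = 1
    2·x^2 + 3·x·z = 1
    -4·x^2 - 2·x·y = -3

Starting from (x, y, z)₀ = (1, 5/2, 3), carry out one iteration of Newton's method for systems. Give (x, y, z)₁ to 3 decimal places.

At (1, 5/2, 3): F = (5.000, 10.000, -6.000).
Jacobian J = [[10·x + 1, 0, 0], [4·x + 3·z, 0, 3·x], [-8·x - 2·y, -2·x, 0]].
At the point, J = [[11.000, 0.000, 0.000], [13.000, 0.000, 3.000], [-13.000, -2.000, 0.000]] (det J = 66.000).
Solving J·Δ = −F gives Δ = (-0.455, -0.045, -1.364).
Then the next iterate is (x, y, z)₁ = (0.545, 2.455, 1.636).

(0.545, 2.455, 1.636)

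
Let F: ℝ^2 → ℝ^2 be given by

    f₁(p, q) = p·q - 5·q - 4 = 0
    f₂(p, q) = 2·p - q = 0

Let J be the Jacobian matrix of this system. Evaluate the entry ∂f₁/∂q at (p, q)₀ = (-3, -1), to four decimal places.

∂f₁/∂q = p - 5.
At (-3, -1) this is -8.0000.

-8.0000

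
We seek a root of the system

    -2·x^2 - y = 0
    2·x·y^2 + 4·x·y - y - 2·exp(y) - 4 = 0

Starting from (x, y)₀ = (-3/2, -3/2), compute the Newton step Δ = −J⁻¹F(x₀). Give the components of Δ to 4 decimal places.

(0.6849, 1.1093)

At (-3/2, -3/2): F = (-3.0000, -0.696260).
Jacobian J = [[-4·x, -1], [2·y^2 + 4·y, 4·x·y + 4·x - 2·exp(y) - 1]].
At the point, J = [[6.0000, -1.0000], [-1.5000, 1.553740]] (det J = 7.822438).
Solving J·Δ = −F gives Δ = (0.6849, 1.1093).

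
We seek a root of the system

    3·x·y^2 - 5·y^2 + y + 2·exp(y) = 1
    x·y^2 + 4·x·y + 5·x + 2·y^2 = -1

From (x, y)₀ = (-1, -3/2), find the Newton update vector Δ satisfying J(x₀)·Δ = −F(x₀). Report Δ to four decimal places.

(0.4077, 0.6799)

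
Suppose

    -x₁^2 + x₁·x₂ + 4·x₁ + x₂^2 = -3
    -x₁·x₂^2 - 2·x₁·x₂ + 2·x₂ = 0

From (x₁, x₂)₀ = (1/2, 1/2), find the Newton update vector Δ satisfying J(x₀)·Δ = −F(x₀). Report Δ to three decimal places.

(-0.569, -2.172)

At (1/2, 1/2): F = (5.250, 0.375).
Jacobian J = [[-2·x₁ + x₂ + 4, x₁ + 2·x₂], [-x₂^2 - 2·x₂, -2·x₁·x₂ - 2·x₁ + 2]].
At the point, J = [[3.500, 1.500], [-1.250, 0.500]] (det J = 3.625).
Solving J·Δ = −F gives Δ = (-0.569, -2.172).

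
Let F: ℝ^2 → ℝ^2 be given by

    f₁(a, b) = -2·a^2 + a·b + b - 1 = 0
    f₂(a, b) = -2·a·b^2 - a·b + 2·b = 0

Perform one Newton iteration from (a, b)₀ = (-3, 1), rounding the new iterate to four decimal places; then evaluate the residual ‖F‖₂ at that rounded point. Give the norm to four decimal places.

At (-3, 1): F = (-21.0000, 11.0000).
Jacobian J = [[-4·a + b, a + 1], [-2·b^2 - b, -4·a·b - a + 2]].
At the point, J = [[13.0000, -2.0000], [-3.0000, 17.0000]] (det J = 215.0000).
Solving J·Δ = −F gives Δ = (1.5581, -0.3721).
Then the next iterate is (a, b)₁ = (-1.4419, 0.6279).
Re-evaluating at (-1.4419, 0.6279): F = (-5.435620, 3.298131), so ‖F‖₂ = 6.3580.

6.3580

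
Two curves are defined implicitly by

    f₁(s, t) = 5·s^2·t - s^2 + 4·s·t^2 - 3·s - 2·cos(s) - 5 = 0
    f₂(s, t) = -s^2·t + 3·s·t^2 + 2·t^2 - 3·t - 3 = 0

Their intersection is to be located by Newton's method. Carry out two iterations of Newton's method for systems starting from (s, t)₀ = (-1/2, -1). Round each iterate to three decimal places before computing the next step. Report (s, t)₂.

(-1.586, -0.887)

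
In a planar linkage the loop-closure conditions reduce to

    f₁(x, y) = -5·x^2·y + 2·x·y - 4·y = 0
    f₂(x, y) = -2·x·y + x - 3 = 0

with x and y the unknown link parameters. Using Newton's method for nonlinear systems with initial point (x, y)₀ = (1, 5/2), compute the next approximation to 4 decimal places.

At (1, 5/2): F = (-17.5000, -7.0000).
Jacobian J = [[-10·x·y + 2·y, -5·x^2 + 2·x - 4], [-2·y + 1, -2·x]].
At the point, J = [[-20.0000, -7.0000], [-4.0000, -2.0000]] (det J = 12.0000).
Solving J·Δ = −F gives Δ = (1.1667, -5.8333).
Then the next iterate is (x, y)₁ = (2.1667, -3.3333).

(2.1667, -3.3333)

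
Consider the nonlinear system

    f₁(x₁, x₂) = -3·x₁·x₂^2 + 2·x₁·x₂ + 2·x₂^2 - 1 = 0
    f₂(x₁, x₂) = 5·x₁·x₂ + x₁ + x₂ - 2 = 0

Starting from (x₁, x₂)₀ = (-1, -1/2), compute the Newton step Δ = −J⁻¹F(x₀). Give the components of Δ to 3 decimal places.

(-3.429, 1.036)

At (-1, -1/2): F = (1.250, -1.000).
Jacobian J = [[-3·x₂^2 + 2·x₂, -6·x₁·x₂ + 2·x₁ + 4·x₂], [5·x₂ + 1, 5·x₁ + 1]].
At the point, J = [[-1.750, -7.000], [-1.500, -4.000]] (det J = -3.500).
Solving J·Δ = −F gives Δ = (-3.429, 1.036).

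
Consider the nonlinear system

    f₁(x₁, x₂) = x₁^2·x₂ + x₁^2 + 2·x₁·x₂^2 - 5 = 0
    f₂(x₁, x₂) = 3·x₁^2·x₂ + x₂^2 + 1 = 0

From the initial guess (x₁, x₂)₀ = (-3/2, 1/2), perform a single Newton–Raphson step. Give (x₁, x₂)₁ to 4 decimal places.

(-1.9345, -0.3491)

At (-3/2, 1/2): F = (-2.3750, 4.6250).
Jacobian J = [[2·x₁·x₂ + 2·x₁ + 2·x₂^2, x₁^2 + 4·x₁·x₂], [6·x₁·x₂, 3·x₁^2 + 2·x₂]].
At the point, J = [[-4.0000, -0.7500], [-4.5000, 7.7500]] (det J = -34.3750).
Solving J·Δ = −F gives Δ = (-0.4345, -0.8491).
Then the next iterate is (x₁, x₂)₁ = (-1.9345, -0.3491).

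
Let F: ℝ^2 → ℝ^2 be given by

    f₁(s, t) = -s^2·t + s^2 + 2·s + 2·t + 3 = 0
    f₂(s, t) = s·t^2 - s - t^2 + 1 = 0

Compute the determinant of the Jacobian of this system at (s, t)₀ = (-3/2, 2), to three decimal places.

J = [[-2·s·t + 2·s + 2, -s^2 + 2], [t^2 - 1, 2·s·t - 2·t]].
At the point, J = [[5.000, -0.250], [3.000, -10.000]].
det J = -49.250.

-49.250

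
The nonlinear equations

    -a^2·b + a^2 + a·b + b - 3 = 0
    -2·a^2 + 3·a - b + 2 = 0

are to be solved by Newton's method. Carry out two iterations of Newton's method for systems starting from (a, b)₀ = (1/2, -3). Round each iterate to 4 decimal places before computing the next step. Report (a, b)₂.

At (1/2, -3): F = (-6.5000, 6.0000).
Jacobian J = [[-2·a·b + 2·a + b, -a^2 + a + 1], [-4·a + 3, -1]].
At the point, J = [[1.0000, 1.2500], [1.0000, -1.0000]] (det J = -2.2500).
Solving J·Δ = −F gives Δ = (-0.4444, 5.5556).
Then the next iterate is (a, b)₁ = (0.0556, 2.5556).
Round to (0.0556, 2.5556) and repeat: F = (-0.307118, -0.394983), J = [[2.382617, 1.052509], [2.7776, -1.0000]].
Δ = (0.1362, -0.0166), so (a, b)₂ = (0.1918, 2.5390).

(0.1918, 2.5390)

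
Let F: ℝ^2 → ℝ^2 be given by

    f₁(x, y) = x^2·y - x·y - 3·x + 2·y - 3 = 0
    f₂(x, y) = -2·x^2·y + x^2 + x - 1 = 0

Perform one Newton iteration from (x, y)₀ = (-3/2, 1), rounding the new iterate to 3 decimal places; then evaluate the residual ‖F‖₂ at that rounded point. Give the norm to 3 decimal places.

At (-3/2, 1): F = (7.250, -4.750).
Jacobian J = [[2·x·y - y - 3, x^2 - x + 2], [-4·x·y + 2·x + 1, -2·x^2]].
At the point, J = [[-7.000, 5.750], [4.000, -4.500]] (det J = 8.500).
Solving J·Δ = −F gives Δ = (0.625, -0.500).
Then the next iterate is (x, y)₁ = (-0.875, 0.500).
Re-evaluating at (-0.875, 0.500): F = (1.44531, -1.875), so ‖F‖₂ = 2.367.

2.367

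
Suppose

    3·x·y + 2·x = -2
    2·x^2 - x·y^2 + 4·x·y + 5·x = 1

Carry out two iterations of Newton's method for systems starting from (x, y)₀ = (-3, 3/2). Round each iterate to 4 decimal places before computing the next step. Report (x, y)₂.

(-2.4827, -0.5568)

At (-3, 3/2): F = (-17.5000, -9.2500).
Jacobian J = [[3·y + 2, 3·x], [4·x - y^2 + 4·y + 5, -2·x·y + 4·x]].
At the point, J = [[6.5000, -9.0000], [-3.2500, -3.0000]] (det J = -48.7500).
Solving J·Δ = −F gives Δ = (-0.6308, -2.4000).
Then the next iterate is (x, y)₁ = (-3.6308, -0.9000).
Round to (-3.6308, -0.9000) and repeat: F = (4.541560, 23.223245), J = [[-0.7000, -10.8924], [-13.9332, -21.058640]].
Δ = (1.1481, 0.3432), so (x, y)₂ = (-2.4827, -0.5568).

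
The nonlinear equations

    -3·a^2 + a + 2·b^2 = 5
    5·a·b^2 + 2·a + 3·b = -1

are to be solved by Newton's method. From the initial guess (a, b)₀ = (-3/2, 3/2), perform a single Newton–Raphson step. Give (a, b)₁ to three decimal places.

(-0.564, 1.399)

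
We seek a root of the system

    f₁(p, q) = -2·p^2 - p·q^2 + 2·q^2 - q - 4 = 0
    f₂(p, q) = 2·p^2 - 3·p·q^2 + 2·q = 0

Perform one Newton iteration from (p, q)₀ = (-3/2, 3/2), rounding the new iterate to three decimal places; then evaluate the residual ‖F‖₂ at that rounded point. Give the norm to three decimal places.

5.021

At (-3/2, 3/2): F = (-2.125, 17.625).
Jacobian J = [[-4·p - q^2, -2·p·q + 4·q - 1], [4·p - 3·q^2, -6·p·q + 2]].
At the point, J = [[3.750, 9.500], [-12.750, 15.500]] (det J = 179.250).
Solving J·Δ = −F gives Δ = (1.118, -0.218).
Then the next iterate is (p, q)₁ = (-0.382, 1.282).
Re-evaluating at (-0.382, 1.282): F = (-1.65897, 4.73933), so ‖F‖₂ = 5.021.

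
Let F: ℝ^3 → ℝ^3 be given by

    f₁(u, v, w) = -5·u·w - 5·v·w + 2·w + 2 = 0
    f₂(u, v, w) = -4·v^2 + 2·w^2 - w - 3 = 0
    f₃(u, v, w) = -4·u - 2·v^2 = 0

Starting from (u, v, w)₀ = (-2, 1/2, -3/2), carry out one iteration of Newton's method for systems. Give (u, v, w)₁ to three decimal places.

(-1.473, 3.197, -2.755)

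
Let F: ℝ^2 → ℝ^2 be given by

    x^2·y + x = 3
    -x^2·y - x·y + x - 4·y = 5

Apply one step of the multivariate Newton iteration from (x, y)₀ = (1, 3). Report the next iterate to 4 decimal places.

(1.4706, -1.2941)

At (1, 3): F = (1.0000, -22.0000).
Jacobian J = [[2·x·y + 1, x^2], [-2·x·y - y + 1, -x^2 - x - 4]].
At the point, J = [[7.0000, 1.0000], [-8.0000, -6.0000]] (det J = -34.0000).
Solving J·Δ = −F gives Δ = (0.4706, -4.2941).
Then the next iterate is (x, y)₁ = (1.4706, -1.2941).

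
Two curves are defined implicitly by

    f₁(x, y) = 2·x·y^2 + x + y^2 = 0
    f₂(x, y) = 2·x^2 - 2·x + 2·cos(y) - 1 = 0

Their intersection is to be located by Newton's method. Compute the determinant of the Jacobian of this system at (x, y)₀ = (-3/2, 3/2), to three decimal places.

J = [[2·y^2 + 1, 4·x·y + 2·y], [4·x - 2, -2·sin(y)]].
At the point, J = [[5.500, -6.000], [-8.000, -1.99499]].
det J = -58.972.

-58.972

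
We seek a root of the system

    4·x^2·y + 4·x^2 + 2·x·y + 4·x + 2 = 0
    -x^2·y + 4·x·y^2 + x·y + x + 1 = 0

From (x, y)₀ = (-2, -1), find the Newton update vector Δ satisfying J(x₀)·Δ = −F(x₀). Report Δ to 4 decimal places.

(-0.8000, 0.3000)

At (-2, -1): F = (-2.0000, -3.0000).
Jacobian J = [[8·x·y + 8·x + 2·y + 4, 4·x^2 + 2·x], [-2·x·y + 4·y^2 + y + 1, -x^2 + 8·x·y + x]].
At the point, J = [[2.0000, 12.0000], [0.0000, 10.0000]] (det J = 20.0000).
Solving J·Δ = −F gives Δ = (-0.8000, 0.3000).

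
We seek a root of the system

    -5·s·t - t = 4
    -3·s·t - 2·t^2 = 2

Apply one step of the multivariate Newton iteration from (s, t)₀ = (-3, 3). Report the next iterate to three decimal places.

(-1.760, 1.614)

At (-3, 3): F = (38.000, 7.000).
Jacobian J = [[-5·t, -5·s - 1], [-3·t, -3·s - 4·t]].
At the point, J = [[-15.000, 14.000], [-9.000, -3.000]] (det J = 171.000).
Solving J·Δ = −F gives Δ = (1.240, -1.386).
Then the next iterate is (s, t)₁ = (-1.760, 1.614).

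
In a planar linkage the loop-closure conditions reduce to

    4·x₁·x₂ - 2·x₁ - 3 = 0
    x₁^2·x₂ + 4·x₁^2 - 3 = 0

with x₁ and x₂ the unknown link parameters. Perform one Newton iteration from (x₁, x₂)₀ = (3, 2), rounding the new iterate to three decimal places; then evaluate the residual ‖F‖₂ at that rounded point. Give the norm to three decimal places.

13.617

At (3, 2): F = (15.000, 51.000).
Jacobian J = [[4·x₂ - 2, 4·x₁], [2·x₁·x₂ + 8·x₁, x₁^2]].
At the point, J = [[6.000, 12.000], [36.000, 9.000]] (det J = -378.000).
Solving J·Δ = −F gives Δ = (-1.262, -0.619).
Then the next iterate is (x₁, x₂)₁ = (1.738, 1.381).
Re-evaluating at (1.738, 1.381): F = (3.12471, 13.25409), so ‖F‖₂ = 13.617.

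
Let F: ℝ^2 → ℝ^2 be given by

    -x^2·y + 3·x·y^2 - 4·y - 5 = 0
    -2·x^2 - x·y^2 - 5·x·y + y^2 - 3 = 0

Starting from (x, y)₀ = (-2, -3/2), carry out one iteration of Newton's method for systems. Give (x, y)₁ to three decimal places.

At (-2, -3/2): F = (-6.500, -19.250).
Jacobian J = [[-2·x·y + 3·y^2, -x^2 + 6·x·y - 4], [-4·x - y^2 - 5·y, -2·x·y - 5·x + 2·y]].
At the point, J = [[0.750, 10.000], [13.250, 1.000]] (det J = -131.750).
Solving J·Δ = −F gives Δ = (1.412, 0.544).
Then the next iterate is (x, y)₁ = (-0.588, -0.956).

(-0.588, -0.956)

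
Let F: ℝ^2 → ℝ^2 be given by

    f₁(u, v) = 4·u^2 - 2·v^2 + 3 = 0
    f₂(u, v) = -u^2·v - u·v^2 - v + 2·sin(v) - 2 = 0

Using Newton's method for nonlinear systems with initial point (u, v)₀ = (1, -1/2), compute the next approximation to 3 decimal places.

(-1.054, 4.465)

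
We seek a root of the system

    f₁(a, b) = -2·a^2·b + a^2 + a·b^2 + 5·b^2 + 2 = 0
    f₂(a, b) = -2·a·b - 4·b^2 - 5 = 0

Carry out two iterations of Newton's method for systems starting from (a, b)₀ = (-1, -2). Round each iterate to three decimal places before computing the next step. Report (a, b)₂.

At (-1, -2): F = (23.000, -25.000).
Jacobian J = [[-4·a·b + 2·a + b^2, -2·a^2 + 2·a·b + 10·b], [-2·b, -2·a - 8·b]].
At the point, J = [[-6.000, -18.000], [4.000, 18.000]] (det J = -36.000).
Solving J·Δ = −F gives Δ = (-1.000, 1.611).
Then the next iterate is (a, b)₁ = (-2.000, -0.389).
Round to (-2.000, -0.389) and repeat: F = (9.56596, -7.16128), J = [[-6.96068, -10.334], [0.778, 7.112]].
Δ = (-0.144, 1.023), so (a, b)₂ = (-2.144, 0.634).

(-2.144, 0.634)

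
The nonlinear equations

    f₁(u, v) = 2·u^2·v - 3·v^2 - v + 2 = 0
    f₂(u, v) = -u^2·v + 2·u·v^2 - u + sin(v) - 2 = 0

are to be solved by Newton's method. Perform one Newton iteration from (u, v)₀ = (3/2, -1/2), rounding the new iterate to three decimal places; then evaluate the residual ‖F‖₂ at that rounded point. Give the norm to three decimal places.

At (3/2, -1/2): F = (-0.500, -2.10443).
Jacobian J = [[4·u·v, 2·u^2 - 6·v - 1], [-2·u·v + 2·v^2 - 1, -u^2 + 4·u·v + cos(v)]].
At the point, J = [[-3.000, 6.500], [1.000, -4.37242]] (det J = 6.61725).
Solving J·Δ = −F gives Δ = (-2.398, -1.030).
Then the next iterate is (u, v)₁ = (-0.898, -1.530).
Re-evaluating at (-0.898, -1.530): F = (-5.96030, -5.07163), so ‖F‖₂ = 7.826.

7.826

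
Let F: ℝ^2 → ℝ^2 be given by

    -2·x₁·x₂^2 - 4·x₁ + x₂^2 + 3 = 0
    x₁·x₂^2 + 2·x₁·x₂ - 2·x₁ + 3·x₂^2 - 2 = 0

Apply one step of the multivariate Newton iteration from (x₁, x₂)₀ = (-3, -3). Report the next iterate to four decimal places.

At (-3, -3): F = (78.0000, 22.0000).
Jacobian J = [[-2·x₂^2 - 4, -4·x₁·x₂ + 2·x₂], [x₂^2 + 2·x₂ - 2, 2·x₁·x₂ + 2·x₁ + 6·x₂]].
At the point, J = [[-22.0000, -42.0000], [1.0000, -6.0000]] (det J = 174.0000).
Solving J·Δ = −F gives Δ = (-2.6207, 3.2299).
Then the next iterate is (x₁, x₂)₁ = (-5.6207, 0.2299).

(-5.6207, 0.2299)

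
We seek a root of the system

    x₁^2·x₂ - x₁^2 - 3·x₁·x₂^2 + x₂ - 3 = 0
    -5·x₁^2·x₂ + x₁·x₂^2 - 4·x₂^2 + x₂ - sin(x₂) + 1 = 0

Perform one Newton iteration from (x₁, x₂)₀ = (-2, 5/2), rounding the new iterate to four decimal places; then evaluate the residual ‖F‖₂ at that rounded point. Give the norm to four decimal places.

28.6155

At (-2, 5/2): F = (43.0000, -84.598472).
Jacobian J = [[2·x₁·x₂ - 2·x₁ - 3·x₂^2, x₁^2 - 6·x₁·x₂ + 1], [-10·x₁·x₂ + x₂^2, -5·x₁^2 + 2·x₁·x₂ - 8·x₂ - cos(x₂) + 1]].
At the point, J = [[-24.7500, 35.0000], [56.2500, -48.198856]] (det J = -775.828304).
Solving J·Δ = −F gives Δ = (1.1451, -0.4188).
Then the next iterate is (x₁, x₂)₁ = (-0.8549, 2.0812).
Re-evaluating at (-0.8549, 2.0812): F = (10.980124, -26.425096), so ‖F‖₂ = 28.6155.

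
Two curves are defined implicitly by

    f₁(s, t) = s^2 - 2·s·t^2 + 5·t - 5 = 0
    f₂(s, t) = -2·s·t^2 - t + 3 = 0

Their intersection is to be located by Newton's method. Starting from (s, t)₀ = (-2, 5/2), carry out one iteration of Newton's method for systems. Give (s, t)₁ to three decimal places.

(54.000, 38.000)

At (-2, 5/2): F = (36.500, 25.500).
Jacobian J = [[2·s - 2·t^2, -4·s·t + 5], [-2·t^2, -4·s·t - 1]].
At the point, J = [[-16.500, 25.000], [-12.500, 19.000]] (det J = -1.000).
Solving J·Δ = −F gives Δ = (56.000, 35.500).
Then the next iterate is (s, t)₁ = (54.000, 38.000).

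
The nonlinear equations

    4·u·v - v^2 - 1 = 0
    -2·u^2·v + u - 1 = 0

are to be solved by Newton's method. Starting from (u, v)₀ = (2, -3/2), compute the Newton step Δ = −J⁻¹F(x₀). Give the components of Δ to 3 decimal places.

At (2, -3/2): F = (-15.250, 13.000).
Jacobian J = [[4·v, 4·u - 2·v], [-4·u·v + 1, -2·u^2]].
At the point, J = [[-6.000, 11.000], [13.000, -8.000]] (det J = -95.000).
Solving J·Δ = −F gives Δ = (-0.221, 1.266).

(-0.221, 1.266)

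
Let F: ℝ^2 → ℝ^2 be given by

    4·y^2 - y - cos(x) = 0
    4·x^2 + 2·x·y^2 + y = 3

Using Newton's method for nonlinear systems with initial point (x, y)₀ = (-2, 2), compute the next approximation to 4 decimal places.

At (-2, 2): F = (14.416147, -1.0000).
Jacobian J = [[sin(x), 8·y - 1], [8·x + 2·y^2, 4·x·y + 1]].
At the point, J = [[-0.909297, 15.0000], [-8.0000, -15.0000]] (det J = 133.639461).
Solving J·Δ = −F gives Δ = (1.5059, -0.8698).
Then the next iterate is (x, y)₁ = (-0.4941, 1.1302).

(-0.4941, 1.1302)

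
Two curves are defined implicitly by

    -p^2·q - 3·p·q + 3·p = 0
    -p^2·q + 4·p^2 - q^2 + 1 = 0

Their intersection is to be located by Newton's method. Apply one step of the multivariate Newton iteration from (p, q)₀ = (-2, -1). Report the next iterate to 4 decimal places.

At (-2, -1): F = (-8.0000, 20.0000).
Jacobian J = [[-2·p·q - 3·q + 3, -p^2 - 3·p], [-2·p·q + 8·p, -p^2 - 2·q]].
At the point, J = [[2.0000, 2.0000], [-20.0000, -2.0000]] (det J = 36.0000).
Solving J·Δ = −F gives Δ = (0.6667, 3.3333).
Then the next iterate is (p, q)₁ = (-1.3333, 2.3333).

(-1.3333, 2.3333)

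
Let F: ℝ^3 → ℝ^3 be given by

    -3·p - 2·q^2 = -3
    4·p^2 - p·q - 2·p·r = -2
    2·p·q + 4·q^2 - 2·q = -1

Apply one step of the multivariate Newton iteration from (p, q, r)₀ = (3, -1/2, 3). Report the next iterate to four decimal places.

(3.0000, 2.7500, 4.9583)

At (3, -1/2, 3): F = (-6.5000, 21.5000, 0.0000).
Jacobian J = [[-3, -4·q, 0], [8·p - q - 2·r, -p, -2·p], [2·q, 2·p + 8·q - 2, 0]].
At the point, J = [[-3.0000, 2.0000, 0.0000], [18.5000, -3.0000, -6.0000], [-1.0000, 0.0000, 0.0000]] (det J = 12.0000).
Solving J·Δ = −F gives Δ = (0.0000, 3.2500, 1.9583).
Then the next iterate is (p, q, r)₁ = (3.0000, 2.7500, 4.9583).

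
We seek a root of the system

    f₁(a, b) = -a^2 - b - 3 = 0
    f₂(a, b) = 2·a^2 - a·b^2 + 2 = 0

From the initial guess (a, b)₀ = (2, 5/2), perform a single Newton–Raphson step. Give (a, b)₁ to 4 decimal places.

(-0.2156, 1.8623)

At (2, 5/2): F = (-9.5000, -2.5000).
Jacobian J = [[-2·a, -1], [4·a - b^2, -2·a·b]].
At the point, J = [[-4.0000, -1.0000], [1.7500, -10.0000]] (det J = 41.7500).
Solving J·Δ = −F gives Δ = (-2.2156, -0.6377).
Then the next iterate is (a, b)₁ = (-0.2156, 1.8623).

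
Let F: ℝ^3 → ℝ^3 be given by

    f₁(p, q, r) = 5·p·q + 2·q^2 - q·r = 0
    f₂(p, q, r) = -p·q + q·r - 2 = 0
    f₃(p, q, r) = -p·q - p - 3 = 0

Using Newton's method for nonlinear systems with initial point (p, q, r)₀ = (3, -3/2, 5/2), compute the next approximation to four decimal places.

At (3, -3/2, 5/2): F = (-14.2500, -1.2500, -1.5000).
Jacobian J = [[5·q, 5·p + 4·q - r, -q], [-q, -p + r, q], [-q - 1, -p, 0]].
At the point, J = [[-7.5000, 6.5000, 1.5000], [1.5000, -0.5000, -1.5000], [0.5000, -3.0000, 0.0000]] (det J = 22.5000).
Solving J·Δ = −F gives Δ = (-3.7000, -1.1167, -4.1611).
Then the next iterate is (p, q, r)₁ = (-0.7000, -2.6167, -1.6611).

(-0.7000, -2.6167, -1.6611)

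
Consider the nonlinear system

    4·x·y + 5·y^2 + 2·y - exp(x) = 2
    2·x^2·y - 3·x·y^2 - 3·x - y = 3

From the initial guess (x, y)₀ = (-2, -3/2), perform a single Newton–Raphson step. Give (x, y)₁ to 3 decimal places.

At (-2, -3/2): F = (18.11466, 6.000).
Jacobian J = [[4·y - exp(x), 4·x + 10·y + 2], [4·x·y - 3·y^2 - 3, 2·x^2 - 6·x·y - 1]].
At the point, J = [[-6.13534, -21.000], [2.250, -11.000]] (det J = 114.73869).
Solving J·Δ = −F gives Δ = (0.639, 0.676).
Then the next iterate is (x, y)₁ = (-1.361, -0.824).

(-1.361, -0.824)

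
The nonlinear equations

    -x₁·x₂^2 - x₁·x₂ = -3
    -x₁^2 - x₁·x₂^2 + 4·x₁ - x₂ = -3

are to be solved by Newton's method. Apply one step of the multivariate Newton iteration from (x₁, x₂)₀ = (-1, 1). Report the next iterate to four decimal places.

At (-1, 1): F = (5.0000, -2.0000).
Jacobian J = [[-x₂^2 - x₂, -2·x₁·x₂ - x₁], [-2·x₁ - x₂^2 + 4, -2·x₁·x₂ - 1]].
At the point, J = [[-2.0000, 3.0000], [5.0000, 1.0000]] (det J = -17.0000).
Solving J·Δ = −F gives Δ = (0.6471, -1.2353).
Then the next iterate is (x₁, x₂)₁ = (-0.3529, -0.2353).

(-0.3529, -0.2353)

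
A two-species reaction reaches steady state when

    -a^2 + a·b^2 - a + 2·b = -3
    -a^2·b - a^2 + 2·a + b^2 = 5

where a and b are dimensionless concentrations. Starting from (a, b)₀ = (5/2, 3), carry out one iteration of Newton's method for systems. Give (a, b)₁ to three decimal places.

(1.628, 1.816)

At (5/2, 3): F = (22.750, -16.000).
Jacobian J = [[-2·a + b^2 - 1, 2·a·b + 2], [-2·a·b - 2·a + 2, -a^2 + 2·b]].
At the point, J = [[3.000, 17.000], [-18.000, -0.250]] (det J = 305.250).
Solving J·Δ = −F gives Δ = (-0.872, -1.184).
Then the next iterate is (a, b)₁ = (1.628, 1.816).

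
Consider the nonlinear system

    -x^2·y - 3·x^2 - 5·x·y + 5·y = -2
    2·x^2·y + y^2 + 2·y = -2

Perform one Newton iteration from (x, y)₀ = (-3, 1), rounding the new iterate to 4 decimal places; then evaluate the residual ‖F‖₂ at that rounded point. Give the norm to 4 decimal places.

At (-3, 1): F = (-14.0000, 23.0000).
Jacobian J = [[-2·x·y - 6·x - 5·y, -x^2 - 5·x + 5], [4·x·y, 2·x^2 + 2·y + 2]].
At the point, J = [[19.0000, 11.0000], [-12.0000, 22.0000]] (det J = 550.0000).
Solving J·Δ = −F gives Δ = (1.0200, -0.4891).
Then the next iterate is (x, y)₁ = (-1.9800, 0.5109).
Re-evaluating at (-1.9800, 0.5109): F = (-4.151722, 7.288684), so ‖F‖₂ = 8.3882.

8.3882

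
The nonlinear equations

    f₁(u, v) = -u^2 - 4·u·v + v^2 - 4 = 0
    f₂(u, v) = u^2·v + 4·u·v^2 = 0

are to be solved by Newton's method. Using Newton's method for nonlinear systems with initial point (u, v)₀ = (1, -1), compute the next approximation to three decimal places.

At (1, -1): F = (0.000, 3.000).
Jacobian J = [[-2·u - 4·v, -4·u + 2·v], [2·u·v + 4·v^2, u^2 + 8·u·v]].
At the point, J = [[2.000, -6.000], [2.000, -7.000]] (det J = -2.000).
Solving J·Δ = −F gives Δ = (9.000, 3.000).
Then the next iterate is (u, v)₁ = (10.000, 2.000).

(10.000, 2.000)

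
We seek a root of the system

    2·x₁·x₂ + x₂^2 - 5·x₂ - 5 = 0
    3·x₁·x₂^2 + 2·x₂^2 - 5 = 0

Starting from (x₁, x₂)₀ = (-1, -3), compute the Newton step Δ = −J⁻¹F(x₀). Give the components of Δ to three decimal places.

At (-1, -3): F = (25.000, -14.000).
Jacobian J = [[2·x₂, 2·x₁ + 2·x₂ - 5], [3·x₂^2, 6·x₁·x₂ + 4·x₂]].
At the point, J = [[-6.000, -13.000], [27.000, 6.000]] (det J = 315.000).
Solving J·Δ = −F gives Δ = (0.102, 1.876).

(0.102, 1.876)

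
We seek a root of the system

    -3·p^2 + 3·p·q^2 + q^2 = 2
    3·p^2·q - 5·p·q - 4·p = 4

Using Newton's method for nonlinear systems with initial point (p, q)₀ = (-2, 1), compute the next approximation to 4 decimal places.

At (-2, 1): F = (-19.0000, 26.0000).
Jacobian J = [[-6·p + 3·q^2, 6·p·q + 2·q], [6·p·q - 5·q - 4, 3·p^2 - 5·p]].
At the point, J = [[15.0000, -10.0000], [-21.0000, 22.0000]] (det J = 120.0000).
Solving J·Δ = −F gives Δ = (1.3167, 0.0750).
Then the next iterate is (p, q)₁ = (-0.6833, 1.0750).

(-0.6833, 1.0750)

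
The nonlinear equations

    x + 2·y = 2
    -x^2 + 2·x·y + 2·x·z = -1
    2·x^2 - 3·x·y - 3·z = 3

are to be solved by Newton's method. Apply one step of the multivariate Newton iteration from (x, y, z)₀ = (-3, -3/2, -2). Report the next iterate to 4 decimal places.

(0.7692, 0.6154, -2.5769)

At (-3, -3/2, -2): F = (-8.0000, 13.0000, 7.5000).
Jacobian J = [[1, 2, 0], [-2·x + 2·y + 2·z, 2·x, 2·x], [4·x - 3·y, -3·x, -3]].
At the point, J = [[1.0000, 2.0000, 0.0000], [-1.0000, -6.0000, -6.0000], [-7.5000, 9.0000, -3.0000]] (det J = 156.0000).
Solving J·Δ = −F gives Δ = (3.7692, 2.1154, -0.5769).
Then the next iterate is (x, y, z)₁ = (0.7692, 0.6154, -2.5769).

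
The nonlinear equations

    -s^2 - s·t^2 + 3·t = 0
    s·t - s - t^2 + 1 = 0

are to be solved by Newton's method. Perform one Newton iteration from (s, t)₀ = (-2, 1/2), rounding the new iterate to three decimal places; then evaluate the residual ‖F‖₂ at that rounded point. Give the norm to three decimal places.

At (-2, 1/2): F = (-2.000, 1.750).
Jacobian J = [[-2·s - t^2, -2·s·t + 3], [t - 1, s - 2·t]].
At the point, J = [[3.750, 5.000], [-0.500, -3.000]] (det J = -8.750).
Solving J·Δ = −F gives Δ = (-0.314, 0.636).
Then the next iterate is (s, t)₁ = (-2.314, 1.136).
Re-evaluating at (-2.314, 1.136): F = (1.03961, -0.60520), so ‖F‖₂ = 1.203.

1.203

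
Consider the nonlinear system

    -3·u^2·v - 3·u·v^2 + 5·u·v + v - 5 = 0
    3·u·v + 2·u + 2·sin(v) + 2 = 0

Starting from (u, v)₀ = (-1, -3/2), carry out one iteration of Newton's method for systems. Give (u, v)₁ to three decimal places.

(-1.191, -0.456)

At (-1, -3/2): F = (12.250, 2.50501).
Jacobian J = [[-6·u·v - 3·v^2 + 5·v, -3·u^2 - 6·u·v + 5·u + 1], [3·v + 2, 3·u + 2·cos(v)]].
At the point, J = [[-23.250, -16.000], [-2.500, -2.85853]] (det J = 26.46072).
Solving J·Δ = −F gives Δ = (-0.191, 1.044).
Then the next iterate is (u, v)₁ = (-1.191, -0.456).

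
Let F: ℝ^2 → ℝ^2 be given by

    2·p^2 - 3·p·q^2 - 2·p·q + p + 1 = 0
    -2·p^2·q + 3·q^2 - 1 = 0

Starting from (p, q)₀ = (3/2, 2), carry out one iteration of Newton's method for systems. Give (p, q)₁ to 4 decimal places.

(1.2324, 1.3052)

At (3/2, 2): F = (-17.0000, 2.0000).
Jacobian J = [[4·p - 3·q^2 - 2·q + 1, -6·p·q - 2·p], [-4·p·q, -2·p^2 + 6·q]].
At the point, J = [[-9.0000, -21.0000], [-12.0000, 7.5000]] (det J = -319.5000).
Solving J·Δ = −F gives Δ = (-0.2676, -0.6948).
Then the next iterate is (p, q)₁ = (1.2324, 1.3052).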